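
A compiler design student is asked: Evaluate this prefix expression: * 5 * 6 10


Parsing prefix expression: * 5 * 6 10
Step 1: Innermost operation '* 6 10'
  6 * 10 = 60
Step 2: Outer operation '* 5 [60]'
  5 * 60 = 300

300


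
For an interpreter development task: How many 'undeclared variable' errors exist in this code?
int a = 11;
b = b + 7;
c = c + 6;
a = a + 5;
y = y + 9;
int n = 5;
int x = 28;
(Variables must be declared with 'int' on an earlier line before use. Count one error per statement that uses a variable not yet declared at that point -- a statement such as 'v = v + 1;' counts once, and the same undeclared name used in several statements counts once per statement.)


Scanning code line by line:
  Line 1: declare 'a' -> declared = ['a']
  Line 2: use 'b' -> ERROR (undeclared)
  Line 3: use 'c' -> ERROR (undeclared)
  Line 4: use 'a' -> OK (declared)
  Line 5: use 'y' -> ERROR (undeclared)
  Line 6: declare 'n' -> declared = ['a', 'n']
  Line 7: declare 'x' -> declared = ['a', 'n', 'x']
Total undeclared variable errors: 3

3


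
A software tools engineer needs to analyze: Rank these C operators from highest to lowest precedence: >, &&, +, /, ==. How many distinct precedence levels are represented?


Looking up precedence for each operator:
  > -> precedence 4
  && -> precedence 2
  + -> precedence 5
  / -> precedence 6
  == -> precedence 3
Sorted highest to lowest: /, +, >, ==, &&
Distinct precedence values: [6, 5, 4, 3, 2]
Number of distinct levels: 5

5


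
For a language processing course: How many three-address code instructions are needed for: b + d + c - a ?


Expression: b + d + c - a
Generating three-address code (respecting * over +/- precedence):
  Instruction 1: t1 = b + d
  Instruction 2: t2 = t1 + c
  Instruction 3: t3 = t2 - a
Total instructions: 3

3


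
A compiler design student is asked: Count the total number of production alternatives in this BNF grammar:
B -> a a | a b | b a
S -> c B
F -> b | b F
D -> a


Counting alternatives per rule:
  B: 3 alternative(s)
  S: 1 alternative(s)
  F: 2 alternative(s)
  D: 1 alternative(s)
Sum: 3 + 1 + 2 + 1 = 7

7


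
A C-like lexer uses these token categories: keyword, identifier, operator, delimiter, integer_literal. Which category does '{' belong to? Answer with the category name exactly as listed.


Token: '{'
Checking categories:
  identifier: no
  integer_literal: no
  operator: no
  keyword: no
  delimiter: YES
Category: delimiter

delimiter


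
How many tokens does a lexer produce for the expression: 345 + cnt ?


Scanning '345 + cnt'
Token 1: '345' -> integer_literal
Token 2: '+' -> operator
Token 3: 'cnt' -> identifier
Total tokens: 3

3


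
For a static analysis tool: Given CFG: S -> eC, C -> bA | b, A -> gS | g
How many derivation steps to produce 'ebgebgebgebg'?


Grammar: S -> eC, C -> bA | b, A -> gS | g
Deriving 'ebgebgebgebg':
Step 1: S -> eC => eC
Step 2: C -> bA => ebA
Step 3: A -> gS => ebgS
Step 4: S -> eC => ebgeC
Step 5: C -> bA => ebgebA
Step 6: A -> gS => ebgebgS
Step 7: S -> eC => ebgebgeC
Step 8: C -> bA => ebgebgebA
Step 9: A -> gS => ebgebgebgS
Step 10: S -> eC => ebgebgebgeC
Step 11: C -> bA => ebgebgebgebA
Step 12: A -> g => ebgebgebgebg
Total derivation steps: 12

12


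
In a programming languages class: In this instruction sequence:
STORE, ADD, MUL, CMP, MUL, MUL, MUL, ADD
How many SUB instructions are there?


Scanning instruction sequence for SUB:
  Position 1: STORE
  Position 2: ADD
  Position 3: MUL
  Position 4: CMP
  Position 5: MUL
  Position 6: MUL
  Position 7: MUL
  Position 8: ADD
Matches at positions: []
Total SUB count: 0

0


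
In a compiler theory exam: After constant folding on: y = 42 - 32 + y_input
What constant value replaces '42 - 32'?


Identifying constant sub-expression:
  Original: y = 42 - 32 + y_input
  42 and 32 are both compile-time constants
  Evaluating: 42 - 32 = 10
  After folding: y = 10 + y_input

10


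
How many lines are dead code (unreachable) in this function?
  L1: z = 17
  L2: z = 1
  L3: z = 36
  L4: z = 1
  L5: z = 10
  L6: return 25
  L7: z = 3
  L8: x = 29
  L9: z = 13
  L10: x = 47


Analyzing control flow:
  L1: reachable (before return)
  L2: reachable (before return)
  L3: reachable (before return)
  L4: reachable (before return)
  L5: reachable (before return)
  L6: reachable (return statement)
  L7: DEAD (after return at L6)
  L8: DEAD (after return at L6)
  L9: DEAD (after return at L6)
  L10: DEAD (after return at L6)
Return at L6, total lines = 10
Dead lines: L7 through L10
Count: 4

4


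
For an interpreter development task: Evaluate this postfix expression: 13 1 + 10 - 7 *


Processing tokens left to right:
Push 13, Push 1
Pop 13 and 1, compute 13 + 1 = 14, push 14
Push 10
Pop 14 and 10, compute 14 - 10 = 4, push 4
Push 7
Pop 4 and 7, compute 4 * 7 = 28, push 28
Stack result: 28

28


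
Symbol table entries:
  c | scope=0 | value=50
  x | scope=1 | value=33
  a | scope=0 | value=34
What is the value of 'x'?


Searching symbol table for 'x':
  c | scope=0 | value=50
  x | scope=1 | value=33 <- MATCH
  a | scope=0 | value=34
Found 'x' at scope 1 with value 33

33


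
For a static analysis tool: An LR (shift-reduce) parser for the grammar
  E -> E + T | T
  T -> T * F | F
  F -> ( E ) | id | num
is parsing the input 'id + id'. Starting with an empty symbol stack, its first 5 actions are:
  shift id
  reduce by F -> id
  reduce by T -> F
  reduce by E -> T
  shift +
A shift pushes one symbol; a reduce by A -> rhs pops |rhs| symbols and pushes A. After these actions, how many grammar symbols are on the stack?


Tracking the symbol stack through each action:
  Action 1: shift 'id' : push -> stack = [id] (size 1)
  Action 2: reduce by F -> id : pop 1, push F -> stack = [F] (size 1)
  Action 3: reduce by T -> F : pop 1, push T -> stack = [T] (size 1)
  Action 4: reduce by E -> T : pop 1, push E -> stack = [E] (size 1)
  Action 5: shift '+' : push -> stack = [E, +] (size 2)
Final stack size: 2

2


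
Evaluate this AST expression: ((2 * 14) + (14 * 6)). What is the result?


Expression: ((2 * 14) + (14 * 6))
Evaluating step by step:
  2 * 14 = 28
  14 * 6 = 84
  28 + 84 = 112
Result: 112

112


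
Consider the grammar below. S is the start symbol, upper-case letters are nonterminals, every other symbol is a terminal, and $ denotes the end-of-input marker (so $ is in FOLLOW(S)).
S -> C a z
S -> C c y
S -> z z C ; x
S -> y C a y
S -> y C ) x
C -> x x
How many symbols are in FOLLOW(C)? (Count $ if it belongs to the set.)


S is the start symbol and does not occur in any rule body, so FOLLOW(S) = {$}.
Examining every occurrence of C in a rule body:
  S -> C a z : C is followed by terminal 'a' -> add 'a'
  S -> C c y : C is followed by terminal 'c' -> add 'c'
  S -> z z C ; x : C is followed by terminal ';' -> add ';'
  S -> y C a y : C is followed by terminal 'a' -> add 'a' (already in the set)
  S -> y C ) x : C is followed by terminal ')' -> add ')'
  C -> x x : C does not occur in the body -> contributes nothing
FOLLOW(C) = {), ;, a, c}
Count: 4

4


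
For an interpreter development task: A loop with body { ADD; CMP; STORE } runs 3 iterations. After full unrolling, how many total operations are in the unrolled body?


Loop body operations: ADD, CMP, STORE (3 ops per iteration)
Unrolling 3 iterations:
  Iteration 1: ADD, CMP, STORE (3 ops)
  Iteration 2: ADD, CMP, STORE (3 ops)
  Iteration 3: ADD, CMP, STORE (3 ops)
Total: 3 iterations * 3 ops/iter = 9 operations

9


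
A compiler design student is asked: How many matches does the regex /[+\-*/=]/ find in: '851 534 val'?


Pattern: /[+\-*/=]/ (operators)
Input: '851 534 val'
Scanning for matches:
Total matches: 0

0


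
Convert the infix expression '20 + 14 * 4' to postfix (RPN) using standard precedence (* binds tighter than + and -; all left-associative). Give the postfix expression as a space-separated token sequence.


Applying the shunting-yard algorithm:
  Operand 20 -> output
  Push '+' onto operator stack -> op-stack: [+]
  Operand 14 -> output
  Push '*' onto operator stack -> op-stack: [+, *]
  Operand 4 -> output
  End of input: pop '*' to output
  End of input: pop '+' to output
Postfix result: 20 14 4 * +

20 14 4 * +


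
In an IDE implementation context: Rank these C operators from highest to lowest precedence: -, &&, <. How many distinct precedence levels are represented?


Looking up precedence for each operator:
  - -> precedence 5
  && -> precedence 2
  < -> precedence 4
Sorted highest to lowest: -, <, &&
Distinct precedence values: [5, 4, 2]
Number of distinct levels: 3

3


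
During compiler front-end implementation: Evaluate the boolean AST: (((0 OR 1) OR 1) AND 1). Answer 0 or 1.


Step 1: Evaluate inner node
  0 OR 1 = 1
Step 2: Evaluate next node
  1 OR 1 = 1
Step 3: Evaluate root node
  1 AND 1 = 1

1


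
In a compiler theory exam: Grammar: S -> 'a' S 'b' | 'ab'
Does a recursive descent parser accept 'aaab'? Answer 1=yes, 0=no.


Grammar accepts strings of the form a^n b^n (n >= 1)
Word: 'aaab'
Counting: 3 a's and 1 b's
Check: 3 == 1? No
Mismatch: a-count != b-count
Rejected

0


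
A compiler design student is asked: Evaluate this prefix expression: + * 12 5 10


Parsing prefix expression: + * 12 5 10
Step 1: Innermost operation '* 12 5'
  12 * 5 = 60
Step 2: Outer operation '+ [60] 10'
  60 + 10 = 70

70


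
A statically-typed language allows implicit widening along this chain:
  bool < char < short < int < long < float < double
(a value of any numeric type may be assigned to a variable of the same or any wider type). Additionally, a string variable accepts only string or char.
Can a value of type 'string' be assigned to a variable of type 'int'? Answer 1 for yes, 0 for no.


Target variable type: int
Source value type: string
Rule: string cannot widen to any numeric type
Result: 0

0


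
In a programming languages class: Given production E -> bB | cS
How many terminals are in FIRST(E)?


Production: E -> bB | cS
Examining each alternative for leading terminals:
  E -> bB : first terminal = 'b'
  E -> cS : first terminal = 'c'
FIRST(E) = {b, c}
Count: 2

2


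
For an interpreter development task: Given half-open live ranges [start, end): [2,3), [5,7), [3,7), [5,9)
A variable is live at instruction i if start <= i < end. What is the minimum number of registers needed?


Live ranges:
  Var0: [2, 3)
  Var1: [5, 7)
  Var2: [3, 7)
  Var3: [5, 9)
Sweep-line events (position, delta, active):
  pos=2 start -> active=1
  pos=3 end -> active=0
  pos=3 start -> active=1
  pos=5 start -> active=2
  pos=5 start -> active=3
  pos=7 end -> active=2
  pos=7 end -> active=1
  pos=9 end -> active=0
Maximum simultaneous active: 3
Minimum registers needed: 3

3


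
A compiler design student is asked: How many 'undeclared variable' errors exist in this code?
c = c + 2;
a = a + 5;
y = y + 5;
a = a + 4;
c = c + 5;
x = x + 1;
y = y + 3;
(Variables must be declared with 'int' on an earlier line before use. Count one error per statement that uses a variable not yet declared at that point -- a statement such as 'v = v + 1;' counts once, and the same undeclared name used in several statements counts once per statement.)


Scanning code line by line:
  Line 1: use 'c' -> ERROR (undeclared)
  Line 2: use 'a' -> ERROR (undeclared)
  Line 3: use 'y' -> ERROR (undeclared)
  Line 4: use 'a' -> ERROR (undeclared)
  Line 5: use 'c' -> ERROR (undeclared)
  Line 6: use 'x' -> ERROR (undeclared)
  Line 7: use 'y' -> ERROR (undeclared)
Total undeclared variable errors: 7

7


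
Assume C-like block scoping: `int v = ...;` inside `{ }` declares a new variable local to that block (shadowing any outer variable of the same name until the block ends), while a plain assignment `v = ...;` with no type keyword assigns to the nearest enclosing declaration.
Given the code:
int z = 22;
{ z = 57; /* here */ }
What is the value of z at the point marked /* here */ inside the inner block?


Analyzing scoping rules:
Outer scope: declares z = 22
Inner block: 'z = 57;' has no type keyword, so it is an assignment to the outer z (no shadowing)
Inside the block, after the assignment -> 57
Result: 57

57


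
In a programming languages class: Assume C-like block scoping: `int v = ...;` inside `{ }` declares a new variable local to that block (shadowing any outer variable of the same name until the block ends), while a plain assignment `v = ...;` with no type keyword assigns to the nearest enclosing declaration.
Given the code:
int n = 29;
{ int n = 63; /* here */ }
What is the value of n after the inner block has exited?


Analyzing scoping rules:
Outer scope: declares n = 29
Inner block: 'int n = 63;' declares a NEW n that shadows the outer one
When the block exits the inner n goes out of scope; the outer n was never modified -> 29
Result: 29

29


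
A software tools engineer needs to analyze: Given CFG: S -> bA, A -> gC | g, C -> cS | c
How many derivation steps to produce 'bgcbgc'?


Grammar: S -> bA, A -> gC | g, C -> cS | c
Deriving 'bgcbgc':
Step 1: S -> bA => bA
Step 2: A -> gC => bgC
Step 3: C -> cS => bgcS
Step 4: S -> bA => bgcbA
Step 5: A -> gC => bgcbgC
Step 6: C -> c => bgcbgc
Total derivation steps: 6

6


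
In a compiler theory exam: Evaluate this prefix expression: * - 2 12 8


Parsing prefix expression: * - 2 12 8
Step 1: Innermost operation '- 2 12'
  2 - 12 = -10
Step 2: Outer operation '* [-10] 8'
  -10 * 8 = -80

-80


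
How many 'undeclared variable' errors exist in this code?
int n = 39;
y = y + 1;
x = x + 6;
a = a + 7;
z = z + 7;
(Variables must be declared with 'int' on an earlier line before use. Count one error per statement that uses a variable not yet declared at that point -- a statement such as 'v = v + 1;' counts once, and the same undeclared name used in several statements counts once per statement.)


Scanning code line by line:
  Line 1: declare 'n' -> declared = ['n']
  Line 2: use 'y' -> ERROR (undeclared)
  Line 3: use 'x' -> ERROR (undeclared)
  Line 4: use 'a' -> ERROR (undeclared)
  Line 5: use 'z' -> ERROR (undeclared)
Total undeclared variable errors: 4

4


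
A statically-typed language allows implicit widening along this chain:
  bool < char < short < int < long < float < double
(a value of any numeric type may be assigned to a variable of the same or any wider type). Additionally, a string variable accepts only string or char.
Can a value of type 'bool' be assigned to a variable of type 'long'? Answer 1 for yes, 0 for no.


Target variable type: long
Source value type: bool
Numeric ranks: bool=0, long=4
Widening allowed iff rank(source) <= rank(target): 0 <= 4? Yes
Result: 1

1


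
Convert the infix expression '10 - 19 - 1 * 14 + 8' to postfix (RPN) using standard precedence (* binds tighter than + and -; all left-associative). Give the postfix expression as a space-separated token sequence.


Applying the shunting-yard algorithm:
  Operand 10 -> output
  Push '-' onto operator stack -> op-stack: [-]
  Operand 19 -> output
  See '-' (prec 1); top '-' (prec 1) >= it -> pop '-' to output
  Push '-' onto operator stack -> op-stack: [-]
  Operand 1 -> output
  Push '*' onto operator stack -> op-stack: [-, *]
  Operand 14 -> output
  See '+' (prec 1); top '*' (prec 2) >= it -> pop '*' to output
  See '+' (prec 1); top '-' (prec 1) >= it -> pop '-' to output
  Push '+' onto operator stack -> op-stack: [+]
  Operand 8 -> output
  End of input: pop '+' to output
Postfix result: 10 19 - 1 14 * - 8 +

10 19 - 1 14 * - 8 +


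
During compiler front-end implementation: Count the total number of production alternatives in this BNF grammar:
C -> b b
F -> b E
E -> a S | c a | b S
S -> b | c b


Counting alternatives per rule:
  C: 1 alternative(s)
  F: 1 alternative(s)
  E: 3 alternative(s)
  S: 2 alternative(s)
Sum: 1 + 1 + 3 + 2 = 7

7


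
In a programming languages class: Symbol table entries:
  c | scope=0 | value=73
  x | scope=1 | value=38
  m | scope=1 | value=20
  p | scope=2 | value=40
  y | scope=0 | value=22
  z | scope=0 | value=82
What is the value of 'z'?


Searching symbol table for 'z':
  c | scope=0 | value=73
  x | scope=1 | value=38
  m | scope=1 | value=20
  p | scope=2 | value=40
  y | scope=0 | value=22
  z | scope=0 | value=82 <- MATCH
Found 'z' at scope 0 with value 82

82


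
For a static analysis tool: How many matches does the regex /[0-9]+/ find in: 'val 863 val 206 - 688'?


Pattern: /[0-9]+/ (int literals)
Input: 'val 863 val 206 - 688'
Scanning for matches:
  Match 1: '863'
  Match 2: '206'
  Match 3: '688'
Total matches: 3

3


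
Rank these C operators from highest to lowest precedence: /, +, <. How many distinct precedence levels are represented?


Looking up precedence for each operator:
  / -> precedence 6
  + -> precedence 5
  < -> precedence 4
Sorted highest to lowest: /, +, <
Distinct precedence values: [6, 5, 4]
Number of distinct levels: 3

3


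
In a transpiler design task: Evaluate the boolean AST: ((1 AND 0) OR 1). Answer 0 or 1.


Step 1: Evaluate inner node
  1 AND 0 = 0
Step 2: Evaluate root node
  0 OR 1 = 1

1


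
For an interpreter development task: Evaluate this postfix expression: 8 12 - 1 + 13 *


Processing tokens left to right:
Push 8, Push 12
Pop 8 and 12, compute 8 - 12 = -4, push -4
Push 1
Pop -4 and 1, compute -4 + 1 = -3, push -3
Push 13
Pop -3 and 13, compute -3 * 13 = -39, push -39
Stack result: -39

-39


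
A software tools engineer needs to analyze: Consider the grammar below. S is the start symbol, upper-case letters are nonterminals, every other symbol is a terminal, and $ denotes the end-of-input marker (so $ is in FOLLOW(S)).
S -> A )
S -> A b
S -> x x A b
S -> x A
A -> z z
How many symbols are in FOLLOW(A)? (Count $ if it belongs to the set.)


S is the start symbol and does not occur in any rule body, so FOLLOW(S) = {$}.
Examining every occurrence of A in a rule body:
  S -> A ) : A is followed by terminal ')' -> add ')'
  S -> A b : A is followed by terminal 'b' -> add 'b'
  S -> x x A b : A is followed by terminal 'b' -> add 'b' (already in the set)
  S -> x A : A is at the right end -> add FOLLOW(S) = {$}
  A -> z z : A does not occur in the body -> contributes nothing
FOLLOW(A) = {), b, $}
Count: 3

3


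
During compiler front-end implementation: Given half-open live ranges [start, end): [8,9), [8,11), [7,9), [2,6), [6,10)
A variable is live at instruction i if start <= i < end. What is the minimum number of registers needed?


Live ranges:
  Var0: [8, 9)
  Var1: [8, 11)
  Var2: [7, 9)
  Var3: [2, 6)
  Var4: [6, 10)
Sweep-line events (position, delta, active):
  pos=2 start -> active=1
  pos=6 end -> active=0
  pos=6 start -> active=1
  pos=7 start -> active=2
  pos=8 start -> active=3
  pos=8 start -> active=4
  pos=9 end -> active=3
  pos=9 end -> active=2
  pos=10 end -> active=1
  pos=11 end -> active=0
Maximum simultaneous active: 4
Minimum registers needed: 4

4


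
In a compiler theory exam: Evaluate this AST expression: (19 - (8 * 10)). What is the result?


Expression: (19 - (8 * 10))
Evaluating step by step:
  8 * 10 = 80
  19 - 80 = -61
Result: -61

-61


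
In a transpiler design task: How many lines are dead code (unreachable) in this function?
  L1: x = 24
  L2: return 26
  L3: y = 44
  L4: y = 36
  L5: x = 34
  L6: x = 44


Analyzing control flow:
  L1: reachable (before return)
  L2: reachable (return statement)
  L3: DEAD (after return at L2)
  L4: DEAD (after return at L2)
  L5: DEAD (after return at L2)
  L6: DEAD (after return at L2)
Return at L2, total lines = 6
Dead lines: L3 through L6
Count: 4

4


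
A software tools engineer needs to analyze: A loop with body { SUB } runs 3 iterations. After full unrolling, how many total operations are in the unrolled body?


Loop body operations: SUB (1 op per iteration)
Unrolling 3 iterations:
  Iteration 1: SUB (1 ops)
  Iteration 2: SUB (1 ops)
  Iteration 3: SUB (1 ops)
Total: 3 iterations * 1 ops/iter = 3 operations

3


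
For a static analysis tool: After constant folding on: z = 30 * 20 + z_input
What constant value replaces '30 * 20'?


Identifying constant sub-expression:
  Original: z = 30 * 20 + z_input
  30 and 20 are both compile-time constants
  Evaluating: 30 * 20 = 600
  After folding: z = 600 + z_input

600


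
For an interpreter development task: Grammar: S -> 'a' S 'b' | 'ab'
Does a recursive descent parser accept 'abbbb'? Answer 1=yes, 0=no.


Grammar accepts strings of the form a^n b^n (n >= 1)
Word: 'abbbb'
Counting: 1 a's and 4 b's
Check: 1 == 4? No
Mismatch: a-count != b-count
Rejected

0


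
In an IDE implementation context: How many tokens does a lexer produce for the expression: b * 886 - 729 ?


Scanning 'b * 886 - 729'
Token 1: 'b' -> identifier
Token 2: '*' -> operator
Token 3: '886' -> integer_literal
Token 4: '-' -> operator
Token 5: '729' -> integer_literal
Total tokens: 5

5


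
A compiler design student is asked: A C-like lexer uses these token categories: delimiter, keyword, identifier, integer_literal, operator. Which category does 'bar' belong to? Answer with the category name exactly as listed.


Token: 'bar'
Checking categories:
  identifier: YES
  integer_literal: no
  operator: no
  keyword: no
  delimiter: no
Category: identifier

identifier


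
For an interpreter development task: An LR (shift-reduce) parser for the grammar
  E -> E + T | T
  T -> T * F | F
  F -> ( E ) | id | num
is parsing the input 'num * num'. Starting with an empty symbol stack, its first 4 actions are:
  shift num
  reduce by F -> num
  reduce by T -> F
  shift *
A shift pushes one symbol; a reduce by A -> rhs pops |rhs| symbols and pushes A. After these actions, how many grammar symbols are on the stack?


Tracking the symbol stack through each action:
  Action 1: shift 'num' : push -> stack = [num] (size 1)
  Action 2: reduce by F -> num : pop 1, push F -> stack = [F] (size 1)
  Action 3: reduce by T -> F : pop 1, push T -> stack = [T] (size 1)
  Action 4: shift '*' : push -> stack = [T, *] (size 2)
Final stack size: 2

2


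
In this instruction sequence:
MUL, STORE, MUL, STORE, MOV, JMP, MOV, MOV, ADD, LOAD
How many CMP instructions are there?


Scanning instruction sequence for CMP:
  Position 1: MUL
  Position 2: STORE
  Position 3: MUL
  Position 4: STORE
  Position 5: MOV
  Position 6: JMP
  Position 7: MOV
  Position 8: MOV
  Position 9: ADD
  Position 10: LOAD
Matches at positions: []
Total CMP count: 0

0


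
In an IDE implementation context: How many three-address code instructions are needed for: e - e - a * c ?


Expression: e - e - a * c
Generating three-address code (respecting * over +/- precedence):
  Instruction 1: t1 = a * c
  Instruction 2: t2 = e - e
  Instruction 3: t3 = t2 - t1
Total instructions: 3

3


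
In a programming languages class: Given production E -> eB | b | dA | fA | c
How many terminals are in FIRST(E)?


Production: E -> eB | b | dA | fA | c
Examining each alternative for leading terminals:
  E -> eB : first terminal = 'e'
  E -> b : first terminal = 'b'
  E -> dA : first terminal = 'd'
  E -> fA : first terminal = 'f'
  E -> c : first terminal = 'c'
FIRST(E) = {b, c, d, e, f}
Count: 5

5


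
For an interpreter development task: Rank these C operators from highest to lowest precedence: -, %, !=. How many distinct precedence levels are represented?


Looking up precedence for each operator:
  - -> precedence 5
  % -> precedence 6
  != -> precedence 3
Sorted highest to lowest: %, -, !=
Distinct precedence values: [6, 5, 3]
Number of distinct levels: 3

3


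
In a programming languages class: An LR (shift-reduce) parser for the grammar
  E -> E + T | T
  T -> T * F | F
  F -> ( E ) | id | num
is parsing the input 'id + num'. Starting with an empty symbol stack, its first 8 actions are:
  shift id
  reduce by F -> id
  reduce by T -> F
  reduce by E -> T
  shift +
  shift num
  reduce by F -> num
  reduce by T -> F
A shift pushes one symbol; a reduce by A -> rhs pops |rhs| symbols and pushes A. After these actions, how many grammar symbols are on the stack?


Tracking the symbol stack through each action:
  Action 1: shift 'id' : push -> stack = [id] (size 1)
  Action 2: reduce by F -> id : pop 1, push F -> stack = [F] (size 1)
  Action 3: reduce by T -> F : pop 1, push T -> stack = [T] (size 1)
  Action 4: reduce by E -> T : pop 1, push E -> stack = [E] (size 1)
  Action 5: shift '+' : push -> stack = [E, +] (size 2)
  Action 6: shift 'num' : push -> stack = [E, +, num] (size 3)
  Action 7: reduce by F -> num : pop 1, push F -> stack = [E, +, F] (size 3)
  Action 8: reduce by T -> F : pop 1, push T -> stack = [E, +, T] (size 3)
Final stack size: 3

3


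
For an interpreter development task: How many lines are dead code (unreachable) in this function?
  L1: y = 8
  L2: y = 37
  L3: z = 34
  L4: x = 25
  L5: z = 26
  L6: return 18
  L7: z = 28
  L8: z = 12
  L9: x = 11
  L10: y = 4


Analyzing control flow:
  L1: reachable (before return)
  L2: reachable (before return)
  L3: reachable (before return)
  L4: reachable (before return)
  L5: reachable (before return)
  L6: reachable (return statement)
  L7: DEAD (after return at L6)
  L8: DEAD (after return at L6)
  L9: DEAD (after return at L6)
  L10: DEAD (after return at L6)
Return at L6, total lines = 10
Dead lines: L7 through L10
Count: 4

4


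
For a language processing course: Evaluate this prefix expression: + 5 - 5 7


Parsing prefix expression: + 5 - 5 7
Step 1: Innermost operation '- 5 7'
  5 - 7 = -2
Step 2: Outer operation '+ 5 [-2]'
  5 + -2 = 3

3


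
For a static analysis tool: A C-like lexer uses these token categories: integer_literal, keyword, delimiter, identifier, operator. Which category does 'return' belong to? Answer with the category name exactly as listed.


Token: 'return'
Checking categories:
  identifier: no
  integer_literal: no
  operator: no
  keyword: YES
  delimiter: no
Category: keyword

keyword


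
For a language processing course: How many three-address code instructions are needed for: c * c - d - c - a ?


Expression: c * c - d - c - a
Generating three-address code (respecting * over +/- precedence):
  Instruction 1: t1 = c * c
  Instruction 2: t2 = t1 - d
  Instruction 3: t3 = t2 - c
  Instruction 4: t4 = t3 - a
Total instructions: 4

4


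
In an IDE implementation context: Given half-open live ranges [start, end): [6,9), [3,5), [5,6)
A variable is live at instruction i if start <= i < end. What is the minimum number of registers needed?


Live ranges:
  Var0: [6, 9)
  Var1: [3, 5)
  Var2: [5, 6)
Sweep-line events (position, delta, active):
  pos=3 start -> active=1
  pos=5 end -> active=0
  pos=5 start -> active=1
  pos=6 end -> active=0
  pos=6 start -> active=1
  pos=9 end -> active=0
Maximum simultaneous active: 1
Minimum registers needed: 1

1


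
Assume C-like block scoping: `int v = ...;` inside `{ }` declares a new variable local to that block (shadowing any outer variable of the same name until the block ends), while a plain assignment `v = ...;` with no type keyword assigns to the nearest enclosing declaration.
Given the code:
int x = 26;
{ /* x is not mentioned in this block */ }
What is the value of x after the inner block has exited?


Analyzing scoping rules:
Outer scope: declares x = 26
Inner block: x is neither redeclared nor assigned -> unchanged
After the block -> 26
Result: 26

26


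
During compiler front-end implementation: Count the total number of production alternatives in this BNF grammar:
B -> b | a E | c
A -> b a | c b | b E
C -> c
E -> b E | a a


Counting alternatives per rule:
  B: 3 alternative(s)
  A: 3 alternative(s)
  C: 1 alternative(s)
  E: 2 alternative(s)
Sum: 3 + 3 + 1 + 2 = 9

9


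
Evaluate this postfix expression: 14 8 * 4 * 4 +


Processing tokens left to right:
Push 14, Push 8
Pop 14 and 8, compute 14 * 8 = 112, push 112
Push 4
Pop 112 and 4, compute 112 * 4 = 448, push 448
Push 4
Pop 448 and 4, compute 448 + 4 = 452, push 452
Stack result: 452

452


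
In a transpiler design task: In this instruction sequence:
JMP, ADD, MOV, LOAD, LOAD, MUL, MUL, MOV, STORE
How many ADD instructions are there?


Scanning instruction sequence for ADD:
  Position 1: JMP
  Position 2: ADD <- MATCH
  Position 3: MOV
  Position 4: LOAD
  Position 5: LOAD
  Position 6: MUL
  Position 7: MUL
  Position 8: MOV
  Position 9: STORE
Matches at positions: [2]
Total ADD count: 1

1


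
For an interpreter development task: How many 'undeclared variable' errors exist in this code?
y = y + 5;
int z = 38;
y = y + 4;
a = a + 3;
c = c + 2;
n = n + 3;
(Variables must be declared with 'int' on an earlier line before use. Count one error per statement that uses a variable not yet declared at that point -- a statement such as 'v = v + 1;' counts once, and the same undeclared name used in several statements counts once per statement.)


Scanning code line by line:
  Line 1: use 'y' -> ERROR (undeclared)
  Line 2: declare 'z' -> declared = ['z']
  Line 3: use 'y' -> ERROR (undeclared)
  Line 4: use 'a' -> ERROR (undeclared)
  Line 5: use 'c' -> ERROR (undeclared)
  Line 6: use 'n' -> ERROR (undeclared)
Total undeclared variable errors: 5

5


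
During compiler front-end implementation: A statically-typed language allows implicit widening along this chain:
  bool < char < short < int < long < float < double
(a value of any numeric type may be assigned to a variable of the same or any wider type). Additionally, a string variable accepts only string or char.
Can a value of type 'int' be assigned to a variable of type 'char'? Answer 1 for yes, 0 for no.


Target variable type: char
Source value type: int
Numeric ranks: int=3, char=1
Widening allowed iff rank(source) <= rank(target): 3 <= 1? No
Result: 0

0


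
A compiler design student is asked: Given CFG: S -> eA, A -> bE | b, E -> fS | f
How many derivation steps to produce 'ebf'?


Grammar: S -> eA, A -> bE | b, E -> fS | f
Deriving 'ebf':
Step 1: S -> eA => eA
Step 2: A -> bE => ebE
Step 3: E -> f => ebf
Total derivation steps: 3

3


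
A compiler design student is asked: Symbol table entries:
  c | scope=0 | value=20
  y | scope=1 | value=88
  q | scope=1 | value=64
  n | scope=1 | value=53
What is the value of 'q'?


Searching symbol table for 'q':
  c | scope=0 | value=20
  y | scope=1 | value=88
  q | scope=1 | value=64 <- MATCH
  n | scope=1 | value=53
Found 'q' at scope 1 with value 64

64


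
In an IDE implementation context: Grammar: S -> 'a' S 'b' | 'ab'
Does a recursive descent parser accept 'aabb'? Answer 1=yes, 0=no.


Grammar accepts strings of the form a^n b^n (n >= 1)
Word: 'aabb'
Counting: 2 a's and 2 b's
Check: 2 == 2? Yes
Derivation (S -> aSb applied 1 time(s), then S -> ab): S => aSb => aabb
Accepted

1


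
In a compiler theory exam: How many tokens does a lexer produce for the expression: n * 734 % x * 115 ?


Scanning 'n * 734 % x * 115'
Token 1: 'n' -> identifier
Token 2: '*' -> operator
Token 3: '734' -> integer_literal
Token 4: '%' -> operator
Token 5: 'x' -> identifier
Token 6: '*' -> operator
Token 7: '115' -> integer_literal
Total tokens: 7

7


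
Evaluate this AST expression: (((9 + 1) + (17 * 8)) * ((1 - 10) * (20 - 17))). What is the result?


Expression: (((9 + 1) + (17 * 8)) * ((1 - 10) * (20 - 17)))
Evaluating step by step:
  9 + 1 = 10
  17 * 8 = 136
  10 + 136 = 146
  1 - 10 = -9
  20 - 17 = 3
  -9 * 3 = -27
  146 * -27 = -3942
Result: -3942

-3942


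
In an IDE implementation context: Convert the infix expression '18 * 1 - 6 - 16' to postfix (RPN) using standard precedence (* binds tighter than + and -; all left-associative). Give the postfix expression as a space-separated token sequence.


Applying the shunting-yard algorithm:
  Operand 18 -> output
  Push '*' onto operator stack -> op-stack: [*]
  Operand 1 -> output
  See '-' (prec 1); top '*' (prec 2) >= it -> pop '*' to output
  Push '-' onto operator stack -> op-stack: [-]
  Operand 6 -> output
  See '-' (prec 1); top '-' (prec 1) >= it -> pop '-' to output
  Push '-' onto operator stack -> op-stack: [-]
  Operand 16 -> output
  End of input: pop '-' to output
Postfix result: 18 1 * 6 - 16 -

18 1 * 6 - 16 -


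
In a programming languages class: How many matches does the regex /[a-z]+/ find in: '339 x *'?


Pattern: /[a-z]+/ (identifiers)
Input: '339 x *'
Scanning for matches:
  Match 1: 'x'
Total matches: 1

1


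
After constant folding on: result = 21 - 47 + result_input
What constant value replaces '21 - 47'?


Identifying constant sub-expression:
  Original: result = 21 - 47 + result_input
  21 and 47 are both compile-time constants
  Evaluating: 21 - 47 = -26
  After folding: result = -26 + result_input

-26


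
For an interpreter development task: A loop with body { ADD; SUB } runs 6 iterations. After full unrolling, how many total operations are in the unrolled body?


Loop body operations: ADD, SUB (2 ops per iteration)
Unrolling 6 iterations:
  Iteration 1: ADD, SUB (2 ops)
  Iteration 2: ADD, SUB (2 ops)
  Iteration 3: ADD, SUB (2 ops)
  Iteration 4: ADD, SUB (2 ops)
  Iteration 5: ADD, SUB (2 ops)
  Iteration 6: ADD, SUB (2 ops)
Total: 6 iterations * 2 ops/iter = 12 operations

12


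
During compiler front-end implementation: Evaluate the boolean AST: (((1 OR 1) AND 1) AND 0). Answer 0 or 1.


Step 1: Evaluate inner node
  1 OR 1 = 1
Step 2: Evaluate next node
  1 AND 1 = 1
Step 3: Evaluate root node
  1 AND 0 = 0

0


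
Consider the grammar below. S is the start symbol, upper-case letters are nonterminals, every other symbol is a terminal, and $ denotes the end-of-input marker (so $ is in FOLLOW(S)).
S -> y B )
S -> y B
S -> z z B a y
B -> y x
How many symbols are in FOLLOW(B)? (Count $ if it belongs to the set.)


S is the start symbol and does not occur in any rule body, so FOLLOW(S) = {$}.
Examining every occurrence of B in a rule body:
  S -> y B ) : B is followed by terminal ')' -> add ')'
  S -> y B : B is at the right end -> add FOLLOW(S) = {$}
  S -> z z B a y : B is followed by terminal 'a' -> add 'a'
  B -> y x : B does not occur in the body -> contributes nothing
FOLLOW(B) = {), a, $}
Count: 3

3


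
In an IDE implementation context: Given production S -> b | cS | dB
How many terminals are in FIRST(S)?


Production: S -> b | cS | dB
Examining each alternative for leading terminals:
  S -> b : first terminal = 'b'
  S -> cS : first terminal = 'c'
  S -> dB : first terminal = 'd'
FIRST(S) = {b, c, d}
Count: 3

3


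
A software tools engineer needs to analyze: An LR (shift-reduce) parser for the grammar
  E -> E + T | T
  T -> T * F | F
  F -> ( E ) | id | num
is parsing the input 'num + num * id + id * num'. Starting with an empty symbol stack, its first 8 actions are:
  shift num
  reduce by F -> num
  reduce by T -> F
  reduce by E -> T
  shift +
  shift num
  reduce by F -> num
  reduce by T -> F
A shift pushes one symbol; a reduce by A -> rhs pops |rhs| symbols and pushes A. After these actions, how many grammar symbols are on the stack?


Tracking the symbol stack through each action:
  Action 1: shift 'num' : push -> stack = [num] (size 1)
  Action 2: reduce by F -> num : pop 1, push F -> stack = [F] (size 1)
  Action 3: reduce by T -> F : pop 1, push T -> stack = [T] (size 1)
  Action 4: reduce by E -> T : pop 1, push E -> stack = [E] (size 1)
  Action 5: shift '+' : push -> stack = [E, +] (size 2)
  Action 6: shift 'num' : push -> stack = [E, +, num] (size 3)
  Action 7: reduce by F -> num : pop 1, push F -> stack = [E, +, F] (size 3)
  Action 8: reduce by T -> F : pop 1, push T -> stack = [E, +, T] (size 3)
Final stack size: 3

3


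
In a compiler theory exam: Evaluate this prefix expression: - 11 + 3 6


Parsing prefix expression: - 11 + 3 6
Step 1: Innermost operation '+ 3 6'
  3 + 6 = 9
Step 2: Outer operation '- 11 [9]'
  11 - 9 = 2

2


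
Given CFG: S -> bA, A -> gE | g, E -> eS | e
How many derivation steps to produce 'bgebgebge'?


Grammar: S -> bA, A -> gE | g, E -> eS | e
Deriving 'bgebgebge':
Step 1: S -> bA => bA
Step 2: A -> gE => bgE
Step 3: E -> eS => bgeS
Step 4: S -> bA => bgebA
Step 5: A -> gE => bgebgE
Step 6: E -> eS => bgebgeS
Step 7: S -> bA => bgebgebA
Step 8: A -> gE => bgebgebgE
Step 9: E -> e => bgebgebge
Total derivation steps: 9

9


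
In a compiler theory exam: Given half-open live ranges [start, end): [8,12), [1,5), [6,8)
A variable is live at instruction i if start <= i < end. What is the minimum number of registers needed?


Live ranges:
  Var0: [8, 12)
  Var1: [1, 5)
  Var2: [6, 8)
Sweep-line events (position, delta, active):
  pos=1 start -> active=1
  pos=5 end -> active=0
  pos=6 start -> active=1
  pos=8 end -> active=0
  pos=8 start -> active=1
  pos=12 end -> active=0
Maximum simultaneous active: 1
Minimum registers needed: 1

1


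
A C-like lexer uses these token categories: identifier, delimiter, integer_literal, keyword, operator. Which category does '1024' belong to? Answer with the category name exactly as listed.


Token: '1024'
Checking categories:
  identifier: no
  integer_literal: YES
  operator: no
  keyword: no
  delimiter: no
Category: integer_literal

integer_literal


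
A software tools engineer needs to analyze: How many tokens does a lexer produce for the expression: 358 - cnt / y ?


Scanning '358 - cnt / y'
Token 1: '358' -> integer_literal
Token 2: '-' -> operator
Token 3: 'cnt' -> identifier
Token 4: '/' -> operator
Token 5: 'y' -> identifier
Total tokens: 5

5


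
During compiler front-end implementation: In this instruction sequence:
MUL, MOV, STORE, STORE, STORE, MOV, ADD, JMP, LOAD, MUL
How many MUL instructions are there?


Scanning instruction sequence for MUL:
  Position 1: MUL <- MATCH
  Position 2: MOV
  Position 3: STORE
  Position 4: STORE
  Position 5: STORE
  Position 6: MOV
  Position 7: ADD
  Position 8: JMP
  Position 9: LOAD
  Position 10: MUL <- MATCH
Matches at positions: [1, 10]
Total MUL count: 2

2


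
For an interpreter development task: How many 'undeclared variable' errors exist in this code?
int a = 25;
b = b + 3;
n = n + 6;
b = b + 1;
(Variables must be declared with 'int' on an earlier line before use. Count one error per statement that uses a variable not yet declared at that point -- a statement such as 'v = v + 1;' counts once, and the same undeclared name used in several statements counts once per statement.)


Scanning code line by line:
  Line 1: declare 'a' -> declared = ['a']
  Line 2: use 'b' -> ERROR (undeclared)
  Line 3: use 'n' -> ERROR (undeclared)
  Line 4: use 'b' -> ERROR (undeclared)
Total undeclared variable errors: 3

3


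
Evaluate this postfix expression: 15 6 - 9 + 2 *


Processing tokens left to right:
Push 15, Push 6
Pop 15 and 6, compute 15 - 6 = 9, push 9
Push 9
Pop 9 and 9, compute 9 + 9 = 18, push 18
Push 2
Pop 18 and 2, compute 18 * 2 = 36, push 36
Stack result: 36

36


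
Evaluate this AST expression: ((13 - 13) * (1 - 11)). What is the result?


Expression: ((13 - 13) * (1 - 11))
Evaluating step by step:
  13 - 13 = 0
  1 - 11 = -10
  0 * -10 = 0
Result: 0

0


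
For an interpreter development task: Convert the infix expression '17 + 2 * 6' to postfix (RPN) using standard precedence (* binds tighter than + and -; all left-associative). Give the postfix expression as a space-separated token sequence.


Applying the shunting-yard algorithm:
  Operand 17 -> output
  Push '+' onto operator stack -> op-stack: [+]
  Operand 2 -> output
  Push '*' onto operator stack -> op-stack: [+, *]
  Operand 6 -> output
  End of input: pop '*' to output
  End of input: pop '+' to output
Postfix result: 17 2 6 * +

17 2 6 * +


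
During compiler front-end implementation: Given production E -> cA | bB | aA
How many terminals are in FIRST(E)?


Production: E -> cA | bB | aA
Examining each alternative for leading terminals:
  E -> cA : first terminal = 'c'
  E -> bB : first terminal = 'b'
  E -> aA : first terminal = 'a'
FIRST(E) = {a, b, c}
Count: 3

3


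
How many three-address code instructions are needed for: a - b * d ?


Expression: a - b * d
Generating three-address code (respecting * over +/- precedence):
  Instruction 1: t1 = b * d
  Instruction 2: t2 = a - t1
Total instructions: 2

2
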